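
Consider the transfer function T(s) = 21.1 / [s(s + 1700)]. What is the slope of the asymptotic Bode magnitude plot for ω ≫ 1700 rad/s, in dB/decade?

With 0 zeros and 2 poles, the high-frequency asymptotic slope is 20 × (0 − 2) = -40 dB/decade.

-40 dB/decade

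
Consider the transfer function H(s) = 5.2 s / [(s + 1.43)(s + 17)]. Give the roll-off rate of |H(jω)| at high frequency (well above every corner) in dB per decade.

With 1 zero and 2 poles, the high-frequency asymptotic slope is 20 × (1 − 2) = -20 dB/decade.

-20 dB/decade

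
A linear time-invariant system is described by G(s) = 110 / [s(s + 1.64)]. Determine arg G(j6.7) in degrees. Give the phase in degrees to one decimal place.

∠(j6.7 + 1.64) = arctan(6.7/1.64) = 76.25°
∠(j6.7) = 90.00°
∠G(j6.7) = − (76.25° + 90.00°) = -166.25°

-166.2°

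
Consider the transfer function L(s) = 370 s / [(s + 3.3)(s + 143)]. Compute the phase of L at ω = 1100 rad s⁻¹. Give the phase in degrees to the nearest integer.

-82 deg

∠(j1100) = 90.00°
∠(j1100 + 3.3) = arctan(1100/3.3) = 89.83°
∠(j1100 + 143) = arctan(1100/143) = 82.59°
∠L(j1100) = 90.00° − (89.83° + 82.59°) = -82.42°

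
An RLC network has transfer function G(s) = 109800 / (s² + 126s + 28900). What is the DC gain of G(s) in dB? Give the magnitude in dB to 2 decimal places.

G(0) = 109800 / 28900 = 3.7993
20 log₁₀(3.7993) = 11.594 dB

11.59 dB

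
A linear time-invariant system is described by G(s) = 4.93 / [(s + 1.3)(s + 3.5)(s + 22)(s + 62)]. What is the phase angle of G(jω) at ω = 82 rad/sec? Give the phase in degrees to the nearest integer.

-305°

∠(j82 + 1.3) = arctan(82/1.3) = 89.09°
∠(j82 + 3.5) = arctan(82/3.5) = 87.56°
∠(j82 + 22) = arctan(82/22) = 74.98°
∠(j82 + 62) = arctan(82/62) = 52.91°
∠G(j82) = − (89.09° + 87.56° + 74.98° + 52.91°) = -304.54°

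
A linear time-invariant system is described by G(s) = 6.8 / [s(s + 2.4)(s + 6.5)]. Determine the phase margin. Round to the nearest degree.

Gain crossover: |G(jω)| = 1 at ω ≈ 0.428 rad/s.
∠G(j0.428) = −90° − arctan(0.428/2.4) − arctan(0.428/6.5) ≈ -103.88°
PM = 180° + (-103.88°) = 76.12°

76°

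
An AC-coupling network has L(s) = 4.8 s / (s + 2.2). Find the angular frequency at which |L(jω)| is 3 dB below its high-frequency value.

For a single-pole high-pass, the −3 dB point is at the pole: ω = 2.2 rad/s.

2.2 rad/s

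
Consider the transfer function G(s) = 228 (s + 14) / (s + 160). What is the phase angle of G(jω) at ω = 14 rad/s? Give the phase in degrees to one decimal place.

∠(j14 + 14) = arctan(14/14) = 45.00°
∠(j14 + 160) = arctan(14/160) = 5.00°
∠G(j14) = 45.00° − 5.00° = 40.00°

40.0°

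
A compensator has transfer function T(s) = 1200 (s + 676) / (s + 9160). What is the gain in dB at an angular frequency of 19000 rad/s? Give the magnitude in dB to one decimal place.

|j19000 + 676| = √(19000² + 676²) = 1.901e+04
|j19000 + 9160| = √(19000² + 9160²) = 2.109e+04
|T(j19000)| = 1200 × 1.901e+04 / 2.109e+04 = 1081.6
20 log₁₀(1081.6) = 60.68 dB

60.7 dB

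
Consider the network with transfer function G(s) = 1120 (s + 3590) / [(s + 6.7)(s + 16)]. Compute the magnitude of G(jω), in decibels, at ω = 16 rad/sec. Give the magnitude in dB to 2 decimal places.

|j16 + 3590| = √(16² + 3590²) = 3590
|j16 + 6.7| = √(16² + 6.7²) = 17.35
|j16 + 16| = √(16² + 16²) = 22.63
|G(j16)| = 1120 × 3590 / (17.35 × 22.63) = 10244
20 log₁₀(10244) = 80.210 dB

80.21 dB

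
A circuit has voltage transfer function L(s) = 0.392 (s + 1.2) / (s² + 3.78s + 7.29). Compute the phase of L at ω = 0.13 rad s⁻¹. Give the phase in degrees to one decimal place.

∠(j0.13 + 1.2) = arctan(0.13/1.2) = 6.18°
∠[(j0.13)² + 3.78(j0.13) + 7.29] = ∠[7.2731 + j0.4914] = 3.87°
∠L(j0.13) = 6.18° − 3.87° = 2.32°

2.3°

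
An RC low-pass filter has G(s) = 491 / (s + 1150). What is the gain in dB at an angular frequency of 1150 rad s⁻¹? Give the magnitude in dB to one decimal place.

-10.4 dB

|j1150 + 1150| = √(1150² + 1150²) = 1626
|G(j1150)| = 491 / 1626 = 0.3019
20 log₁₀(0.3019) = -10.40 dB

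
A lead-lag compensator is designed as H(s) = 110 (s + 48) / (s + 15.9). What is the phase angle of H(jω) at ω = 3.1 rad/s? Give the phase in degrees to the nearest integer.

-7°

∠(j3.1 + 48) = arctan(3.1/48) = 3.70°
∠(j3.1 + 15.9) = arctan(3.1/15.9) = 11.03°
∠H(j3.1) = 3.70° − 11.03° = -7.34°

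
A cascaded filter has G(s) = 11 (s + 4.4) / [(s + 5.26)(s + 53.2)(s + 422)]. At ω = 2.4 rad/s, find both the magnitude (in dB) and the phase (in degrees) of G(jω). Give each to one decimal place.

|j2.4 + 4.4| = √(2.4² + 4.4²) = 5.012
|j2.4 + 5.26| = √(2.4² + 5.26²) = 5.782
|j2.4 + 53.2| = √(2.4² + 53.2²) = 53.25
|j2.4 + 422| = √(2.4² + 422²) = 422
|G(j2.4)| = 11 × 5.012 / (5.782 × 53.25 × 422) = 0.0004243
20 log₁₀(0.0004243) = -67.45 dB
∠(j2.4 + 4.4) = arctan(2.4/4.4) = 28.61°
∠(j2.4 + 5.26) = arctan(2.4/5.26) = 24.53°
∠(j2.4 + 53.2) = arctan(2.4/53.2) = 2.58°
∠(j2.4 + 422) = arctan(2.4/422) = 0.33°
∠G(j2.4) = 28.61° − (24.53° + 2.58° + 0.33°) = 1.18°

|G| = -67.4 dB, ∠G = 1.2°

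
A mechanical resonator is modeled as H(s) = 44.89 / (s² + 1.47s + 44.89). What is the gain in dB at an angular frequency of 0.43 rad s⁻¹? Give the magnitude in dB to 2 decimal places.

0.03 dB

|(j0.43)² + 1.47(j0.43) + 44.89| = |44.705 + j0.6321| = 44.71
|H(j0.43)| = 44.89 / 44.71 = 1.004
20 log₁₀(1.004) = 0.035 dB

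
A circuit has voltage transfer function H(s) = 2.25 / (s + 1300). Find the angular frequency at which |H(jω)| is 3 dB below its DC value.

For a single-pole low-pass, the −3 dB point is at the pole: ω = 1300 rad/sec.

1300 rad/sec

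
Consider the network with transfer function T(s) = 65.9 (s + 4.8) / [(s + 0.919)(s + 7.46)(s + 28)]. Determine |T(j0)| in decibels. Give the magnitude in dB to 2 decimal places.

4.34 dB

T(0) = 65.9 × 4.8 / (0.919 × 7.46 × 28) = 1.6478
20 log₁₀(1.6478) = 4.338 dB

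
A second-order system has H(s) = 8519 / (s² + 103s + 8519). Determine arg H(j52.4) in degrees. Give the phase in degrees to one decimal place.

-43.1 deg

∠[(j52.4)² + 103(j52.4) + 8519] = ∠[5773.2 + j5397.2] = 43.07°
∠H(j52.4) = −43.07° = -43.07°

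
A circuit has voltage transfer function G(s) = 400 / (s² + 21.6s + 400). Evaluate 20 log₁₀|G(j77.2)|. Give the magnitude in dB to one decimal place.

|(j77.2)² + 21.6(j77.2) + 400| = |-5559.8 + j1667.5| = 5805
|G(j77.2)| = 400 / 5805 = 0.068912
20 log₁₀(0.068912) = -23.23 dB

-23.2 dB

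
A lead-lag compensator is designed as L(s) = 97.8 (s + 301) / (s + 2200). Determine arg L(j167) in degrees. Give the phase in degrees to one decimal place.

∠(j167 + 301) = arctan(167/301) = 29.02°
∠(j167 + 2200) = arctan(167/2200) = 4.34°
∠L(j167) = 29.02° − 4.34° = 24.68°

24.7°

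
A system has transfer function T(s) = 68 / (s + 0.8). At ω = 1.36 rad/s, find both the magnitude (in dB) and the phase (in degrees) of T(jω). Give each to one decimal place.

|T| = 32.7 dB, ∠T = -59.5 deg

|j1.36 + 0.8| = √(1.36² + 0.8²) = 1.578
|T(j1.36)| = 68 / 1.578 = 43.097
20 log₁₀(43.097) = 32.69 dB
∠(j1.36 + 0.8) = arctan(1.36/0.8) = 59.53°
∠T(j1.36) = −59.53° = -59.53°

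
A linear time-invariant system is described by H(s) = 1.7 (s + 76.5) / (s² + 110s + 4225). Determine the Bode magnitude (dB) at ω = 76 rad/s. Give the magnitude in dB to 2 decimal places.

-33.33 dB

|j76 + 76.5| = √(76² + 76.5²) = 107.8
|(j76)² + 110(j76) + 4225| = |-1551 + j8360| = 8503
|H(j76)| = 1.7 × 107.8 / 8503 = 0.02156
20 log₁₀(0.02156) = -33.327 dB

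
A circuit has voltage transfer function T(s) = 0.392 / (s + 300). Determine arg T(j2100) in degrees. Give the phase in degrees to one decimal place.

-81.9 deg

∠(j2100 + 300) = arctan(2100/300) = 81.87°
∠T(j2100) = −81.87° = -81.87°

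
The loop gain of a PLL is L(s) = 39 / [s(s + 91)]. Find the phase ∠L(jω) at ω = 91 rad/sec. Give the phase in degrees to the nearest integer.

-135°

∠(j91 + 91) = arctan(91/91) = 45.00°
∠(j91) = 90.00°
∠L(j91) = − (45.00° + 90.00°) = -135.00°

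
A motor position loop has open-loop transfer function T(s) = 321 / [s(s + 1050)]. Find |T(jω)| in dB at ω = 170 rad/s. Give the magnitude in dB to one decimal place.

-55.0 dB

|j170 + 1050| = √(170² + 1050²) = 1064
|j170| = 170
|T(j170)| = 321 / (1064 × 170) = 0.0017752
20 log₁₀(0.0017752) = -55.02 dB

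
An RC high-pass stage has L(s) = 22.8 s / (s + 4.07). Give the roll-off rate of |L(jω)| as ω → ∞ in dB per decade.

0 dB/decade

With 1 zero and 1 pole, the high-frequency asymptotic slope is 20 × (1 − 1) = 0 dB/decade.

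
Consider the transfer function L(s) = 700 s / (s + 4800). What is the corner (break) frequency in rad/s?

The single real pole at s = −4800 gives a corner at ω = 4800 rad/s.

4800 rad/s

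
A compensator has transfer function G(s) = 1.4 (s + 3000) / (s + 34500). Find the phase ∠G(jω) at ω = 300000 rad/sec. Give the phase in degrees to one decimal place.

6.0°

∠(j300000 + 3000) = arctan(300000/3000) = 89.43°
∠(j300000 + 34500) = arctan(300000/34500) = 83.44°
∠G(j300000) = 89.43° − 83.44° = 5.99°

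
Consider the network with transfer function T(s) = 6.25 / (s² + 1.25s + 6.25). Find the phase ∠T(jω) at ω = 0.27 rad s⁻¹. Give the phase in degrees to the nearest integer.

-3°

∠[(j0.27)² + 1.25(j0.27) + 6.25] = ∠[6.1771 + j0.3375] = 3.13°
∠T(j0.27) = −3.13° = -3.13°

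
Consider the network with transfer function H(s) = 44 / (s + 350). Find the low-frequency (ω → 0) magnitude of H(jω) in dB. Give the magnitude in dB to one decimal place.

H(0) = 44 / 350 = 0.12571
20 log₁₀(0.12571) = -18.01 dB

-18.0 dB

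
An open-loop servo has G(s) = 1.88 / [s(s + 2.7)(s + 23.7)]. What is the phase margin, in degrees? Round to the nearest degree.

89°

Gain crossover: |G(jω)| = 1 at ω ≈ 0.0294 rad/s.
∠G(j0.0294) = −90° − arctan(0.0294/2.7) − arctan(0.0294/23.7) ≈ -90.69°
PM = 180° + (-90.69°) = 89.31°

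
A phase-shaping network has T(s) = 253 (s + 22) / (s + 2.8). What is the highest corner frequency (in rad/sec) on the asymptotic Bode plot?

22 rad/sec

Break frequencies occur at each pole and zero magnitude: 2.8 rad/sec, 22 rad/sec.
The highest is 22 rad/sec.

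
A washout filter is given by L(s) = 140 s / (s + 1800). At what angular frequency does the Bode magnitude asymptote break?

1800 rad/s

The single real pole at s = −1800 gives a corner at ω = 1800 rad/s.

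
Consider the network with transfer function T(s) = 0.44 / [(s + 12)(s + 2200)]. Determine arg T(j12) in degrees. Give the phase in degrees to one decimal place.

-45.3°

∠(j12 + 12) = arctan(12/12) = 45.00°
∠(j12 + 2200) = arctan(12/2200) = 0.31°
∠T(j12) = − (45.00° + 0.31°) = -45.31°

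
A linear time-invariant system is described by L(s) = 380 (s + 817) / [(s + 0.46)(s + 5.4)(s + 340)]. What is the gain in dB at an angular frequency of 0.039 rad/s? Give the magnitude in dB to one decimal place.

|j0.039 + 817| = √(0.039² + 817²) = 817
|j0.039 + 0.46| = √(0.039² + 0.46²) = 0.4617
|j0.039 + 5.4| = √(0.039² + 5.4²) = 5.4
|j0.039 + 340| = √(0.039² + 340²) = 340
|L(j0.039)| = 380 × 817 / (0.4617 × 5.4 × 340) = 366.28
20 log₁₀(366.28) = 51.28 dB

51.3 dB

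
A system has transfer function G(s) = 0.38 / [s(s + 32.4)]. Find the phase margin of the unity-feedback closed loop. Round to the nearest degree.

90 deg

Gain crossover: |G(jω)| = 1 at ω ≈ 0.0117 rad/s.
∠G(j0.0117) = −90° − arctan(0.0117/32.4) ≈ -90.02°
PM = 180° + (-90.02°) = 89.98°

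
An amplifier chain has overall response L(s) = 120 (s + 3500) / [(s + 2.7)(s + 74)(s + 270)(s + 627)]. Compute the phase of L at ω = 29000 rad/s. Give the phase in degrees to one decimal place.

-275.0°

∠(j29000 + 3500) = arctan(29000/3500) = 83.12°
∠(j29000 + 2.7) = arctan(29000/2.7) = 89.99°
∠(j29000 + 74) = arctan(29000/74) = 89.85°
∠(j29000 + 270) = arctan(29000/270) = 89.47°
∠(j29000 + 627) = arctan(29000/627) = 88.76°
∠L(j29000) = 83.12° − (89.99° + 89.85° + 89.47° + 88.76°) = -274.96°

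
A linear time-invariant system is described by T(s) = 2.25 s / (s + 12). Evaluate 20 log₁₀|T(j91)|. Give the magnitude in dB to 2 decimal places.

6.97 dB

|j91| = 91
|j91 + 12| = √(91² + 12²) = 91.79
|T(j91)| = 2.25 × 91 / 91.79 = 2.2307
20 log₁₀(2.2307) = 6.969 dB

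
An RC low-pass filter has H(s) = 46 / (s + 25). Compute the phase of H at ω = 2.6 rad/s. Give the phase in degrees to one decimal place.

∠(j2.6 + 25) = arctan(2.6/25) = 5.94°
∠H(j2.6) = −5.94° = -5.94°

-5.9°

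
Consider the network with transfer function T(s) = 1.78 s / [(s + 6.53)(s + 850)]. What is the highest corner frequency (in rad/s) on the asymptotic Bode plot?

Break frequencies occur at each pole and zero magnitude: 6.53 rad/s, 850 rad/s.
The highest is 850 rad/s.

850 rad/s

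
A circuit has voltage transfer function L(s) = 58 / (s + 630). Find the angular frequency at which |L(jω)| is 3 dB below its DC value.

For a single-pole low-pass, the −3 dB point is at the pole: ω = 630 rad/sec.

630 rad/sec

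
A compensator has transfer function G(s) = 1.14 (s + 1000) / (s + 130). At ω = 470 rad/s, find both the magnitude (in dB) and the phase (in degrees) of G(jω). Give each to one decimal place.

|G| = 8.2 dB, ∠G = -49.4°

|j470 + 1000| = √(470² + 1000²) = 1105
|j470 + 130| = √(470² + 130²) = 487.6
|G(j470)| = 1.14 × 1105 / 487.6 = 2.5831
20 log₁₀(2.5831) = 8.24 dB
∠(j470 + 1000) = arctan(470/1000) = 25.17°
∠(j470 + 130) = arctan(470/130) = 74.54°
∠G(j470) = 25.17° − 74.54° = -49.37°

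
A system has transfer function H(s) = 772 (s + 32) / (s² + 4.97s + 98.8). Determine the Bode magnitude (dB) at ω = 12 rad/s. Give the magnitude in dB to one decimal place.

|j12 + 32| = √(12² + 32²) = 34.18
|(j12)² + 4.97(j12) + 98.8| = |-45.2 + j59.64| = 74.83
|H(j12)| = 772 × 34.18 / 74.83 = 352.57
20 log₁₀(352.57) = 50.94 dB

50.9 dB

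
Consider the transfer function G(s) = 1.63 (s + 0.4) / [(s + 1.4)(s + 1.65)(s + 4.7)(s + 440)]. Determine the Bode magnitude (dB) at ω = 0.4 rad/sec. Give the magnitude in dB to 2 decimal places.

-74.91 dB

|j0.4 + 0.4| = √(0.4² + 0.4²) = 0.5657
|j0.4 + 1.4| = √(0.4² + 1.4²) = 1.456
|j0.4 + 1.65| = √(0.4² + 1.65²) = 1.698
|j0.4 + 4.7| = √(0.4² + 4.7²) = 4.717
|j0.4 + 440| = √(0.4² + 440²) = 440
|G(j0.4)| = 1.63 × 0.5657 / (1.456 × 1.698 × 4.717 × 440) = 0.00017972
20 log₁₀(0.00017972) = -74.908 dB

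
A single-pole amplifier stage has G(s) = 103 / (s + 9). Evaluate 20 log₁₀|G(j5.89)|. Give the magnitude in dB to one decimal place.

19.6 dB

|j5.89 + 9| = √(5.89² + 9²) = 10.76
|G(j5.89)| = 103 / 10.76 = 9.576
20 log₁₀(9.576) = 19.62 dB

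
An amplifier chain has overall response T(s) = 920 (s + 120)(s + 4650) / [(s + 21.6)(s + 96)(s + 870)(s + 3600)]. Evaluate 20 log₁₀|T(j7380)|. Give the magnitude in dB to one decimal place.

-95.0 dB

|j7380 + 120| = √(7380² + 120²) = 7381
|j7380 + 4650| = √(7380² + 4650²) = 8723
|j7380 + 21.6| = √(7380² + 21.6²) = 7380
|j7380 + 96| = √(7380² + 96²) = 7381
|j7380 + 870| = √(7380² + 870²) = 7431
|j7380 + 3600| = √(7380² + 3600²) = 8211
|T(j7380)| = 920 × 7381 × 8723 / (7380 × 7381 × 7431 × 8211) = 1.7821e-05
20 log₁₀(1.7821e-05) = -94.98 dB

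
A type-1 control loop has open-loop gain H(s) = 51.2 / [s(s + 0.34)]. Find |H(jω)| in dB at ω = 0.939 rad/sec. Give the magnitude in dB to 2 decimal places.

34.74 dB

|j0.939 + 0.34| = √(0.939² + 0.34²) = 0.9987
|j0.939| = 0.939
|H(j0.939)| = 51.2 / (0.9987 × 0.939) = 54.599
20 log₁₀(54.599) = 34.744 dB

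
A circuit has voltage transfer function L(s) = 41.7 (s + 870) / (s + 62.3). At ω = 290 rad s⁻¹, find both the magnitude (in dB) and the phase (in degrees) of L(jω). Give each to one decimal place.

|j290 + 870| = √(290² + 870²) = 917.1
|j290 + 62.3| = √(290² + 62.3²) = 296.6
|L(j290)| = 41.7 × 917.1 / 296.6 = 128.93
20 log₁₀(128.93) = 42.21 dB
∠(j290 + 870) = arctan(290/870) = 18.43°
∠(j290 + 62.3) = arctan(290/62.3) = 77.88°
∠L(j290) = 18.43° − 77.88° = -59.44°

|L| = 42.2 dB, ∠L = -59.4 deg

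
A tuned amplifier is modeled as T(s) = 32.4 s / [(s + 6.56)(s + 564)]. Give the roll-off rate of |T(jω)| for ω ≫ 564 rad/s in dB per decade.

With 1 zero and 2 poles, the high-frequency asymptotic slope is 20 × (1 − 2) = -20 dB/decade.

-20 dB/decade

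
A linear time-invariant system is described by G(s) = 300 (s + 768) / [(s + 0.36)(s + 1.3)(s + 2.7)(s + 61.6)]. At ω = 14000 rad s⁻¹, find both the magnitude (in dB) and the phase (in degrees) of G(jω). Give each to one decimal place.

|G| = -199.2 dB, ∠G = -272.9 deg

|j14000 + 768| = √(14000² + 768²) = 1.402e+04
|j14000 + 0.36| = √(14000² + 0.36²) = 1.4e+04
|j14000 + 1.3| = √(14000² + 1.3²) = 1.4e+04
|j14000 + 2.7| = √(14000² + 2.7²) = 1.4e+04
|j14000 + 61.6| = √(14000² + 61.6²) = 1.4e+04
|G(j14000)| = 300 × 1.402e+04 / (1.4e+04 × 1.4e+04 × 1.4e+04 × 1.4e+04) = 1.0949e-10
20 log₁₀(1.0949e-10) = -199.21 dB
∠(j14000 + 768) = arctan(14000/768) = 86.86°
∠(j14000 + 0.36) = arctan(14000/0.36) = 90.00°
∠(j14000 + 1.3) = arctan(14000/1.3) = 89.99°
∠(j14000 + 2.7) = arctan(14000/2.7) = 89.99°
∠(j14000 + 61.6) = arctan(14000/61.6) = 89.75°
∠G(j14000) = 86.86° − (90.00° + 89.99° + 89.99° + 89.75°) = -272.87°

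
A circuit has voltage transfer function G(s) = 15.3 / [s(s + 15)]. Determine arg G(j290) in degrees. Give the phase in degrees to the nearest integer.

-177°

∠(j290 + 15) = arctan(290/15) = 87.04°
∠(j290) = 90.00°
∠G(j290) = − (87.04° + 90.00°) = -177.04°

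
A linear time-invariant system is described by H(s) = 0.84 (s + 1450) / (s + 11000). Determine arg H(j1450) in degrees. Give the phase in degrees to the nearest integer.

∠(j1450 + 1450) = arctan(1450/1450) = 45.00°
∠(j1450 + 11000) = arctan(1450/11000) = 7.51°
∠H(j1450) = 45.00° − 7.51° = 37.49°

37°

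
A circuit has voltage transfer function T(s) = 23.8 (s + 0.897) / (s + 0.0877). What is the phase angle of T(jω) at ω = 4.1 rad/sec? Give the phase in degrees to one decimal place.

∠(j4.1 + 0.897) = arctan(4.1/0.897) = 77.66°
∠(j4.1 + 0.0877) = arctan(4.1/0.0877) = 88.77°
∠T(j4.1) = 77.66° − 88.77° = -11.12°

-11.1°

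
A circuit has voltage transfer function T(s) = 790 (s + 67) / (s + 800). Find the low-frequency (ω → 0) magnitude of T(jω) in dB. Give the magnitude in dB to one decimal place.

T(0) = 790 × 67 / 800 = 66.162
20 log₁₀(66.162) = 36.41 dB

36.4 dB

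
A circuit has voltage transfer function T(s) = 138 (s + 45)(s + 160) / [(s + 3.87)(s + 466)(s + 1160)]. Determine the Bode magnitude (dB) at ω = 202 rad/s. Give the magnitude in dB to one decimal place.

|j202 + 45| = √(202² + 45²) = 207
|j202 + 160| = √(202² + 160²) = 257.7
|j202 + 3.87| = √(202² + 3.87²) = 202
|j202 + 466| = √(202² + 466²) = 507.9
|j202 + 1160| = √(202² + 1160²) = 1177
|T(j202)| = 138 × 207 × 257.7 / (202 × 507.9 × 1177) = 0.060911
20 log₁₀(0.060911) = -24.31 dB

-24.3 dB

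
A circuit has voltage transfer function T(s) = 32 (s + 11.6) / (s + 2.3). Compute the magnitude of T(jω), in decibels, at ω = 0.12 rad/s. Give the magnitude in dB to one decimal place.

|j0.12 + 11.6| = √(0.12² + 11.6²) = 11.6
|j0.12 + 2.3| = √(0.12² + 2.3²) = 2.303
|T(j0.12)| = 32 × 11.6 / 2.303 = 161.18
20 log₁₀(161.18) = 44.15 dB

44.1 dB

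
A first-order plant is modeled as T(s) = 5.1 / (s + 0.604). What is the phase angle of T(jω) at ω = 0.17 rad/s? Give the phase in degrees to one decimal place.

∠(j0.17 + 0.604) = arctan(0.17/0.604) = 15.72°
∠T(j0.17) = −15.72° = -15.72°

-15.7°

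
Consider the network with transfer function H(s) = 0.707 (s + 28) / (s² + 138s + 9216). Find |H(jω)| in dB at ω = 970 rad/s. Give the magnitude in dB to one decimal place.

|j970 + 28| = √(970² + 28²) = 970.4
|(j970)² + 138(j970) + 9216| = |-9.3168e+05 + j1.3386e+05| = 9.413e+05
|H(j970)| = 0.707 × 970.4 / 9.413e+05 = 0.0007289
20 log₁₀(0.0007289) = -62.75 dB

-62.7 dB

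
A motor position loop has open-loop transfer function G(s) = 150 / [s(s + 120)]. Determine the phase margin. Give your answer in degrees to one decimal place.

89.4 deg

Gain crossover: |G(jω)| = 1 at ω ≈ 1.25 rad s⁻¹.
∠G(j1.25) = −90° − arctan(1.25/120) ≈ -90.60°
PM = 180° + (-90.60°) = 89.40°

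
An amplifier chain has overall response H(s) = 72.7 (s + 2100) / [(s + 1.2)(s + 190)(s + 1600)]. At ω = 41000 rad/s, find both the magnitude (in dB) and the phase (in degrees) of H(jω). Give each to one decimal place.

|j41000 + 2100| = √(41000² + 2100²) = 4.105e+04
|j41000 + 1.2| = √(41000² + 1.2²) = 4.1e+04
|j41000 + 190| = √(41000² + 190²) = 4.1e+04
|j41000 + 1600| = √(41000² + 1600²) = 4.103e+04
|H(j41000)| = 72.7 × 4.105e+04 / (4.1e+04 × 4.1e+04 × 4.103e+04) = 4.3271e-08
20 log₁₀(4.3271e-08) = -147.28 dB
∠(j41000 + 2100) = arctan(41000/2100) = 87.07°
∠(j41000 + 1.2) = arctan(41000/1.2) = 90.00°
∠(j41000 + 190) = arctan(41000/190) = 89.73°
∠(j41000 + 1600) = arctan(41000/1600) = 87.77°
∠H(j41000) = 87.07° − (90.00° + 89.73° + 87.77°) = -180.43°

|H| = -147.3 dB, ∠H = -180.4°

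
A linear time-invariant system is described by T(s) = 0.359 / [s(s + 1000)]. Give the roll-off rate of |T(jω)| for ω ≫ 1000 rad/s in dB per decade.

-40 dB/decade

With 0 zeros and 2 poles, the high-frequency asymptotic slope is 20 × (0 − 2) = -40 dB/decade.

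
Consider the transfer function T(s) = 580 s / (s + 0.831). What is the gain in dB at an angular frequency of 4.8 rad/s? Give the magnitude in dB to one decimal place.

55.1 dB

|j4.8| = 4.8
|j4.8 + 0.831| = √(4.8² + 0.831²) = 4.871
|T(j4.8)| = 580 × 4.8 / 4.871 = 571.5
20 log₁₀(571.5) = 55.14 dB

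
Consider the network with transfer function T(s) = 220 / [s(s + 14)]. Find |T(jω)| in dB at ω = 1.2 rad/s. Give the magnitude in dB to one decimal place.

|j1.2 + 14| = √(1.2² + 14²) = 14.05
|j1.2| = 1.2
|T(j1.2)| = 220 / (14.05 × 1.2) = 13.047
20 log₁₀(13.047) = 22.31 dB

22.3 dB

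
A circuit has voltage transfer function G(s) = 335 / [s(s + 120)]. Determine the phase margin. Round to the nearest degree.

89°

Gain crossover: |G(jω)| = 1 at ω ≈ 2.79 rad s⁻¹.
∠G(j2.79) = −90° − arctan(2.79/120) ≈ -91.33°
PM = 180° + (-91.33°) = 88.67°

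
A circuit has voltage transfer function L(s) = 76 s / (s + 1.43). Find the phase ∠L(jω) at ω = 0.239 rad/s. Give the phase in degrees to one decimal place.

80.5°

∠(j0.239) = 90.00°
∠(j0.239 + 1.43) = arctan(0.239/1.43) = 9.49°
∠L(j0.239) = 90.00° − 9.49° = 80.51°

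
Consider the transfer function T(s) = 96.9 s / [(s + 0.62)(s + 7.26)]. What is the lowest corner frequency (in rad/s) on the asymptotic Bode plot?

Break frequencies occur at each pole and zero magnitude: 0.62 rad/s, 7.26 rad/s.
The lowest is 0.62 rad/s.

0.62 rad/s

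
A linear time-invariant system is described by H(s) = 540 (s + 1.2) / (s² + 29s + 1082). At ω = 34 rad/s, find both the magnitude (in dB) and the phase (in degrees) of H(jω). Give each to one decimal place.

|H| = 25.4 dB, ∠H = -6.3°

|j34 + 1.2| = √(34² + 1.2²) = 34.02
|(j34)² + 29(j34) + 1082| = |-74 + j986| = 988.8
|H(j34)| = 540 × 34.02 / 988.8 = 18.58
20 log₁₀(18.58) = 25.38 dB
∠(j34 + 1.2) = arctan(34/1.2) = 87.98°
∠[(j34)² + 29(j34) + 1082] = ∠[-74 + j986] = 94.29°
∠H(j34) = 87.98° − 94.29° = -6.31°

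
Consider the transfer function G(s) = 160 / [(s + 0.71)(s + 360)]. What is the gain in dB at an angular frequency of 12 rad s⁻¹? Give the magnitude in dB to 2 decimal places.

-28.65 dB

|j12 + 0.71| = √(12² + 0.71²) = 12.02
|j12 + 360| = √(12² + 360²) = 360.2
|G(j12)| = 160 / (12.02 × 360.2) = 0.036952
20 log₁₀(0.036952) = -28.647 dB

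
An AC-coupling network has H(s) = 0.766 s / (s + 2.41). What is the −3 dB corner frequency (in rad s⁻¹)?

For a single-pole high-pass, the −3 dB point is at the pole: ω = 2.41 rad s⁻¹.

2.41 rad s⁻¹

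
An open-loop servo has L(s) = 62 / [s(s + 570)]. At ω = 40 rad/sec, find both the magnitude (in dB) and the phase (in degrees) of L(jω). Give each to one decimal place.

|L| = -51.3 dB, ∠L = -94.0 deg

|j40 + 570| = √(40² + 570²) = 571.4
|j40| = 40
|L(j40)| = 62 / (571.4 × 40) = 0.0027126
20 log₁₀(0.0027126) = -51.33 dB
∠(j40 + 570) = arctan(40/570) = 4.01°
∠(j40) = 90.00°
∠L(j40) = − (4.01° + 90.00°) = -94.01°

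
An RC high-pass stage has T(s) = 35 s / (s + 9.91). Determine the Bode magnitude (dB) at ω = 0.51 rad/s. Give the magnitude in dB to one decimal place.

5.1 dB

|j0.51| = 0.51
|j0.51 + 9.91| = √(0.51² + 9.91²) = 9.923
|T(j0.51)| = 35 × 0.51 / 9.923 = 1.7988
20 log₁₀(1.7988) = 5.10 dB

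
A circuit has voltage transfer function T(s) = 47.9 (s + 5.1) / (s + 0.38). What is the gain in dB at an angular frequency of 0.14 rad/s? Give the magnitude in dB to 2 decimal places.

|j0.14 + 5.1| = √(0.14² + 5.1²) = 5.102
|j0.14 + 0.38| = √(0.14² + 0.38²) = 0.405
|T(j0.14)| = 47.9 × 5.102 / 0.405 = 603.46
20 log₁₀(603.46) = 55.613 dB

55.61 dB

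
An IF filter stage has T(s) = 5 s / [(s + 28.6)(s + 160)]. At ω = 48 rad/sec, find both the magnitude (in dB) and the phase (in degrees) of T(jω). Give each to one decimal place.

|j48| = 48
|j48 + 28.6| = √(48² + 28.6²) = 55.87
|j48 + 160| = √(48² + 160²) = 167
|T(j48)| = 5 × 48 / (55.87 × 167) = 0.025714
20 log₁₀(0.025714) = -31.80 dB
∠(j48) = 90.00°
∠(j48 + 28.6) = arctan(48/28.6) = 59.21°
∠(j48 + 160) = arctan(48/160) = 16.70°
∠T(j48) = 90.00° − (59.21° + 16.70°) = 14.09°

|T| = -31.8 dB, ∠T = 14.1 deg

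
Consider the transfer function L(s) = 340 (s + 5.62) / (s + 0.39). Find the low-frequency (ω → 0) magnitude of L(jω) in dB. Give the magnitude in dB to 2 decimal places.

73.80 dB

L(0) = 340 × 5.62 / 0.39 = 4899.5
20 log₁₀(4899.5) = 73.803 dB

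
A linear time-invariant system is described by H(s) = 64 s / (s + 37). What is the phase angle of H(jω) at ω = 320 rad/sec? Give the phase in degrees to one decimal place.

6.6°

∠(j320) = 90.00°
∠(j320 + 37) = arctan(320/37) = 83.40°
∠H(j320) = 90.00° − 83.40° = 6.60°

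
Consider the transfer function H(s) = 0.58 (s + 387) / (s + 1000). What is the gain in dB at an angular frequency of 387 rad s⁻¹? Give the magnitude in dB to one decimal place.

-10.6 dB

|j387 + 387| = √(387² + 387²) = 547.3
|j387 + 1000| = √(387² + 1000²) = 1072
|H(j387)| = 0.58 × 547.3 / 1072 = 0.29604
20 log₁₀(0.29604) = -10.57 dB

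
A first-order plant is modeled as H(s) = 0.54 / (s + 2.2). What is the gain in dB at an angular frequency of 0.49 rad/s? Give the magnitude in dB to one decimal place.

-12.4 dB

|j0.49 + 2.2| = √(0.49² + 2.2²) = 2.254
|H(j0.49)| = 0.54 / 2.254 = 0.23958
20 log₁₀(0.23958) = -12.41 dB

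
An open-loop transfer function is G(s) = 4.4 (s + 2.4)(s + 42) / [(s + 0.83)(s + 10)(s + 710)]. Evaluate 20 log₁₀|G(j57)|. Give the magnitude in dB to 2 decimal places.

|j57 + 2.4| = √(57² + 2.4²) = 57.05
|j57 + 42| = √(57² + 42²) = 70.8
|j57 + 0.83| = √(57² + 0.83²) = 57.01
|j57 + 10| = √(57² + 10²) = 57.87
|j57 + 710| = √(57² + 710²) = 712.3
|G(j57)| = 4.4 × 57.05 × 70.8 / (57.01 × 57.87 × 712.3) = 0.0075636
20 log₁₀(0.0075636) = -42.425 dB

-42.43 dB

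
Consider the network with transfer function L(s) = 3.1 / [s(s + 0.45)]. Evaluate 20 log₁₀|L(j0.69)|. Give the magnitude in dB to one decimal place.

14.7 dB

|j0.69 + 0.45| = √(0.69² + 0.45²) = 0.8238
|j0.69| = 0.69
|L(j0.69)| = 3.1 / (0.8238 × 0.69) = 5.4539
20 log₁₀(5.4539) = 14.73 dB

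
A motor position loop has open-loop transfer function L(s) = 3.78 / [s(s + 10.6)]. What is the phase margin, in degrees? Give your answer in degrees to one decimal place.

Gain crossover: |L(jω)| = 1 at ω ≈ 0.356 rad/s.
∠L(j0.356) = −90° − arctan(0.356/10.6) ≈ -91.93°
PM = 180° + (-91.93°) = 88.07°

88.1°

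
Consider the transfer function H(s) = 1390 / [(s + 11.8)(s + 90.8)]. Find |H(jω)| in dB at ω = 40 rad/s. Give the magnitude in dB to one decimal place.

-9.5 dB

|j40 + 11.8| = √(40² + 11.8²) = 41.7
|j40 + 90.8| = √(40² + 90.8²) = 99.22
|H(j40)| = 1390 / (41.7 × 99.22) = 0.33592
20 log₁₀(0.33592) = -9.48 dB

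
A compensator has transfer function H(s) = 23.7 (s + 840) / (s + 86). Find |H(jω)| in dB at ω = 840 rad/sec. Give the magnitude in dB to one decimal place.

|j840 + 840| = √(840² + 840²) = 1188
|j840 + 86| = √(840² + 86²) = 844.4
|H(j840)| = 23.7 × 1188 / 844.4 = 33.343
20 log₁₀(33.343) = 30.46 dB

30.5 dB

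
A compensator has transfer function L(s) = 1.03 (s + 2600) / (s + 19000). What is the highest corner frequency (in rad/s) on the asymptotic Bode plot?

Break frequencies occur at each pole and zero magnitude: 2600 rad/s, 19000 rad/s.
The highest is 19000 rad/s.

19000 rad/s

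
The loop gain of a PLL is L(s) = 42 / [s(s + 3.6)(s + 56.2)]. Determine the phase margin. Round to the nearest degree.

Gain crossover: |L(jω)| = 1 at ω ≈ 0.207 rad/s.
∠L(j0.207) = −90° − arctan(0.207/3.6) − arctan(0.207/56.2) ≈ -93.51°
PM = 180° + (-93.51°) = 86.49°

86°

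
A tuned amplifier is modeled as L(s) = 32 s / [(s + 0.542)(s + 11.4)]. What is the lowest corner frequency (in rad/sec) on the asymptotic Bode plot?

Break frequencies occur at each pole and zero magnitude: 0.542 rad/sec, 11.4 rad/sec.
The lowest is 0.542 rad/sec.

0.542 rad/sec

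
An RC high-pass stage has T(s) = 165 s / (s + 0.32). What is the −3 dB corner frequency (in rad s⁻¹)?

For a single-pole high-pass, the −3 dB point is at the pole: ω = 0.32 rad s⁻¹.

0.32 rad s⁻¹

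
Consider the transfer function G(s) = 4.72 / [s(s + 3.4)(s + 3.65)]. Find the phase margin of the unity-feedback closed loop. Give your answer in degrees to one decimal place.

77.8°

Gain crossover: |G(jω)| = 1 at ω ≈ 0.376 rad/sec.
∠G(j0.376) = −90° − arctan(0.376/3.4) − arctan(0.376/3.65) ≈ -102.19°
PM = 180° + (-102.19°) = 77.81°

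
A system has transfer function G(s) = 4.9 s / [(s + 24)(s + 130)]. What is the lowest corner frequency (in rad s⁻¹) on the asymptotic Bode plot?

24 rad s⁻¹

Break frequencies occur at each pole and zero magnitude: 24 rad s⁻¹, 130 rad s⁻¹.
The lowest is 24 rad s⁻¹.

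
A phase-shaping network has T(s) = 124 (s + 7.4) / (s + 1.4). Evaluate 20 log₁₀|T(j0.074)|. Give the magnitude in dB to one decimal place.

|j0.074 + 7.4| = √(0.074² + 7.4²) = 7.4
|j0.074 + 1.4| = √(0.074² + 1.4²) = 1.402
|T(j0.074)| = 124 × 7.4 / 1.402 = 654.55
20 log₁₀(654.55) = 56.32 dB

56.3 dB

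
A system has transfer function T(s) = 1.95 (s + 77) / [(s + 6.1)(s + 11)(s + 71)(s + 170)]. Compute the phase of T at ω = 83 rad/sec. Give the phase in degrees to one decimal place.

-196.6°

∠(j83 + 77) = arctan(83/77) = 47.15°
∠(j83 + 6.1) = arctan(83/6.1) = 85.80°
∠(j83 + 11) = arctan(83/11) = 82.45°
∠(j83 + 71) = arctan(83/71) = 49.46°
∠(j83 + 170) = arctan(83/170) = 26.02°
∠T(j83) = 47.15° − (85.80° + 82.45° + 49.46° + 26.02°) = -196.58°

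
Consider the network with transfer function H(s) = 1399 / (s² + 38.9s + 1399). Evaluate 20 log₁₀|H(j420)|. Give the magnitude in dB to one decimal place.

-42.0 dB

|(j420)² + 38.9(j420) + 1399| = |-1.75e+05 + j16338| = 1.758e+05
|H(j420)| = 1399 / 1.758e+05 = 0.0079596
20 log₁₀(0.0079596) = -41.98 dB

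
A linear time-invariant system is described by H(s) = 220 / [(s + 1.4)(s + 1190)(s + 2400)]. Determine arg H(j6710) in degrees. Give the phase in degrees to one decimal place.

∠(j6710 + 1.4) = arctan(6710/1.4) = 89.99°
∠(j6710 + 1190) = arctan(6710/1190) = 79.94°
∠(j6710 + 2400) = arctan(6710/2400) = 70.32°
∠H(j6710) = − (89.99° + 79.94° + 70.32°) = -240.25°

-240.3°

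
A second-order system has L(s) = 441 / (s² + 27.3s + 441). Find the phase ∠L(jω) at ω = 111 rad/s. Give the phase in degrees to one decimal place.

-165.7°

∠[(j111)² + 27.3(j111) + 441] = ∠[-11880 + j3030.3] = 165.69°
∠L(j111) = −165.69° = -165.69°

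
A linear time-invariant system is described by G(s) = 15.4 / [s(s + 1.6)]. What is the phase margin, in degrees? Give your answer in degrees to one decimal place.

Gain crossover: |G(jω)| = 1 at ω ≈ 3.76 rad s⁻¹.
∠G(j3.76) = −90° − arctan(3.76/1.6) ≈ -156.97°
PM = 180° + (-156.97°) = 23.03°

23.0 deg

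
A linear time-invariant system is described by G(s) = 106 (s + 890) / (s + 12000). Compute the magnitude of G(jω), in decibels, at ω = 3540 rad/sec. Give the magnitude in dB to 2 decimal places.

|j3540 + 890| = √(3540² + 890²) = 3650
|j3540 + 12000| = √(3540² + 12000²) = 1.251e+04
|G(j3540)| = 106 × 3650 / 1.251e+04 = 30.926
20 log₁₀(30.926) = 29.806 dB

29.81 dB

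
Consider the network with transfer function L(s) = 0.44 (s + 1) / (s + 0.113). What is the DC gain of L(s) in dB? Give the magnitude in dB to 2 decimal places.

L(0) = 0.44 × 1 / 0.113 = 3.8938
20 log₁₀(3.8938) = 11.807 dB

11.81 dB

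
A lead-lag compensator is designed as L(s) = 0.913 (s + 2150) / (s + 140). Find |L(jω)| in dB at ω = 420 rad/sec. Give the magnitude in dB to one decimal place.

13.1 dB

|j420 + 2150| = √(420² + 2150²) = 2191
|j420 + 140| = √(420² + 140²) = 442.7
|L(j420)| = 0.913 × 2191 / 442.7 = 4.5177
20 log₁₀(4.5177) = 13.10 dB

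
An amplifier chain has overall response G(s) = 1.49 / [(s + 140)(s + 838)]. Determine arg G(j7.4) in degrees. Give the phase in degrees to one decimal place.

∠(j7.4 + 140) = arctan(7.4/140) = 3.03°
∠(j7.4 + 838) = arctan(7.4/838) = 0.51°
∠G(j7.4) = − (3.03° + 0.51°) = -3.53°

-3.5°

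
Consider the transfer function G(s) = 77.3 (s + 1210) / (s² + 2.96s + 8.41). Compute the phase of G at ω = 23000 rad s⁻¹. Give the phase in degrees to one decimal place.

-93.0°

∠(j23000 + 1210) = arctan(23000/1210) = 86.99°
∠[(j23000)² + 2.96(j23000) + 8.41] = ∠[-5.29e+08 + j68080] = 179.99°
∠G(j23000) = 86.99° − 179.99° = -93.00°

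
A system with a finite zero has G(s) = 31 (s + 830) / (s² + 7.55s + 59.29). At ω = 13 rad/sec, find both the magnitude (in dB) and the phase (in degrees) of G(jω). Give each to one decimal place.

|G| = 44.9 dB, ∠G = -137.3°

|j13 + 830| = √(13² + 830²) = 830.1
|(j13)² + 7.55(j13) + 59.29| = |-109.71 + j98.15| = 147.2
|G(j13)| = 31 × 830.1 / 147.2 = 174.81
20 log₁₀(174.81) = 44.85 dB
∠(j13 + 830) = arctan(13/830) = 0.90°
∠[(j13)² + 7.55(j13) + 59.29] = ∠[-109.71 + j98.15] = 138.18°
∠G(j13) = 0.90° − 138.18° = -137.29°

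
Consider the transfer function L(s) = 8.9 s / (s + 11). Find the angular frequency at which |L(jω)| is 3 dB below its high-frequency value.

11 rad s⁻¹

For a single-pole high-pass, the −3 dB point is at the pole: ω = 11 rad s⁻¹.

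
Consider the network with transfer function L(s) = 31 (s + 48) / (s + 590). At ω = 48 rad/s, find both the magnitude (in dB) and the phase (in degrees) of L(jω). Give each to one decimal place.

|L| = 11.0 dB, ∠L = 40.3°

|j48 + 48| = √(48² + 48²) = 67.88
|j48 + 590| = √(48² + 590²) = 591.9
|L(j48)| = 31 × 67.88 / 591.9 = 3.5549
20 log₁₀(3.5549) = 11.02 dB
∠(j48 + 48) = arctan(48/48) = 45.00°
∠(j48 + 590) = arctan(48/590) = 4.65°
∠L(j48) = 45.00° − 4.65° = 40.35°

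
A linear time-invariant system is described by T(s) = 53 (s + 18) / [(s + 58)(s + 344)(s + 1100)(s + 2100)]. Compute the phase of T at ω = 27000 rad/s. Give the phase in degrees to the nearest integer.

∠(j27000 + 18) = arctan(27000/18) = 89.96°
∠(j27000 + 58) = arctan(27000/58) = 89.88°
∠(j27000 + 344) = arctan(27000/344) = 89.27°
∠(j27000 + 1100) = arctan(27000/1100) = 87.67°
∠(j27000 + 2100) = arctan(27000/2100) = 85.55°
∠T(j27000) = 89.96° − (89.88° + 89.27° + 87.67° + 85.55°) = -262.40°

-262 deg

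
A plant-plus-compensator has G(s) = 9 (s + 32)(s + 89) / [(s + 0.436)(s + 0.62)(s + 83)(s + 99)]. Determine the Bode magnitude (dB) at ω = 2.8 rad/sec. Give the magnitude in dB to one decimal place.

|j2.8 + 32| = √(2.8² + 32²) = 32.12
|j2.8 + 89| = √(2.8² + 89²) = 89.04
|j2.8 + 0.436| = √(2.8² + 0.436²) = 2.834
|j2.8 + 0.62| = √(2.8² + 0.62²) = 2.868
|j2.8 + 83| = √(2.8² + 83²) = 83.05
|j2.8 + 99| = √(2.8² + 99²) = 99.04
|G(j2.8)| = 9 × 32.12 × 89.04 / (2.834 × 2.868 × 83.05 × 99.04) = 0.38513
20 log₁₀(0.38513) = -8.29 dB

-8.3 dB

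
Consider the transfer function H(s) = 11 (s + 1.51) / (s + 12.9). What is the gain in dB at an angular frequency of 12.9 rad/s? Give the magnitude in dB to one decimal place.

|j12.9 + 1.51| = √(12.9² + 1.51²) = 12.99
|j12.9 + 12.9| = √(12.9² + 12.9²) = 18.24
|H(j12.9)| = 11 × 12.99 / 18.24 = 7.8313
20 log₁₀(7.8313) = 17.88 dB

17.9 dB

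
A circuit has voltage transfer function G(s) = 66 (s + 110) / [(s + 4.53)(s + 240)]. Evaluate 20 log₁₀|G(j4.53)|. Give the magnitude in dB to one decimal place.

13.5 dB

|j4.53 + 110| = √(4.53² + 110²) = 110.1
|j4.53 + 4.53| = √(4.53² + 4.53²) = 6.406
|j4.53 + 240| = √(4.53² + 240²) = 240
|G(j4.53)| = 66 × 110.1 / (6.406 × 240) = 4.725
20 log₁₀(4.725) = 13.49 dB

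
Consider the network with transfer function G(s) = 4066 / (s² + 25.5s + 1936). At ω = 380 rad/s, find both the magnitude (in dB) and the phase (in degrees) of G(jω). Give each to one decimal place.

|(j380)² + 25.5(j380) + 1936| = |-1.4246e+05 + j9690| = 1.428e+05
|G(j380)| = 4066 / 1.428e+05 = 0.028475
20 log₁₀(0.028475) = -30.91 dB
∠[(j380)² + 25.5(j380) + 1936] = ∠[-1.4246e+05 + j9690] = 176.11°
∠G(j380) = −176.11° = -176.11°

|G| = -30.9 dB, ∠G = -176.1°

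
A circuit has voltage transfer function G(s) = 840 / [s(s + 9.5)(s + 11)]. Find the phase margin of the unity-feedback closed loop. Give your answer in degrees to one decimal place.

29.3°

Gain crossover: |G(jω)| = 1 at ω ≈ 5.98 rad/s.
∠G(j5.98) = −90° − arctan(5.98/9.5) − arctan(5.98/11) ≈ -150.70°
PM = 180° + (-150.70°) = 29.30°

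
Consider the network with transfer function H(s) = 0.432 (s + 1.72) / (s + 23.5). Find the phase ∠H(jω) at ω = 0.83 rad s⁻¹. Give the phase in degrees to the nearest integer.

∠(j0.83 + 1.72) = arctan(0.83/1.72) = 25.76°
∠(j0.83 + 23.5) = arctan(0.83/23.5) = 2.02°
∠H(j0.83) = 25.76° − 2.02° = 23.74°

24°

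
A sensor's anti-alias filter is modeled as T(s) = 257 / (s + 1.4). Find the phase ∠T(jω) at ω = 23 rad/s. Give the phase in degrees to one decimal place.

∠(j23 + 1.4) = arctan(23/1.4) = 86.52°
∠T(j23) = −86.52° = -86.52°

-86.5°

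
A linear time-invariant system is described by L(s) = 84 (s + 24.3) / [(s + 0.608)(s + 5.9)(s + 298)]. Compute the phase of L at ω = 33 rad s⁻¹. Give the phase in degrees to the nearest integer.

∠(j33 + 24.3) = arctan(33/24.3) = 53.63°
∠(j33 + 0.608) = arctan(33/0.608) = 88.94°
∠(j33 + 5.9) = arctan(33/5.9) = 79.86°
∠(j33 + 298) = arctan(33/298) = 6.32°
∠L(j33) = 53.63° − (88.94° + 79.86° + 6.32°) = -121.49°

-121°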